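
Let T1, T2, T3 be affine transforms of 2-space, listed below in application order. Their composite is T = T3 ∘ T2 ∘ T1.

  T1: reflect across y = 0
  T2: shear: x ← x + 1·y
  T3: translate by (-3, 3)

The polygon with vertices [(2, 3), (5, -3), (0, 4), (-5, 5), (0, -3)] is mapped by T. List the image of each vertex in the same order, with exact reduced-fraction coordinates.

image vertices: (-4, 0), (5, 6), (-7, -1), (-13, -2), (0, 6)

T1 reflect across y = 0: (2, 3) → (2, -3); (5, -3) → (5, 3); (0, 4) → (0, -4); (-5, 5) → (-5, -5); (0, -3) → (0, 3)
T2 shear: x ← x + 1·y: (2, -3) → (-1, -3); (5, 3) → (8, 3); (0, -4) → (-4, -4); (-5, -5) → (-10, -5); (0, 3) → (3, 3)
T3 translate by (-3, 3): (-1, -3) → (-4, 0); (8, 3) → (5, 6); (-4, -4) → (-7, -1); (-10, -5) → (-13, -2); (3, 3) → (0, 6)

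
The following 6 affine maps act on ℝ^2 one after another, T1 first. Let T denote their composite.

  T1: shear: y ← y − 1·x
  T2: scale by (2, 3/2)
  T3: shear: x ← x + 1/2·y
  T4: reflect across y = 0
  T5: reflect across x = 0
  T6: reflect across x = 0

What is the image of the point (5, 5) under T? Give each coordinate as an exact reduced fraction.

T1 shear: y ← y − 1·x: (5, 5) → (5, 0)
T2 scale by (2, 3/2): (5, 0) → (10, 0)
T3 shear: x ← x + 1/2·y: (10, 0) → (10, 0)
T4 reflect across y = 0: (10, 0) → (10, 0)
T5 reflect across x = 0: (10, 0) → (-10, 0)
T6 reflect across x = 0: (-10, 0) → (10, 0)

T(p) = (10, 0)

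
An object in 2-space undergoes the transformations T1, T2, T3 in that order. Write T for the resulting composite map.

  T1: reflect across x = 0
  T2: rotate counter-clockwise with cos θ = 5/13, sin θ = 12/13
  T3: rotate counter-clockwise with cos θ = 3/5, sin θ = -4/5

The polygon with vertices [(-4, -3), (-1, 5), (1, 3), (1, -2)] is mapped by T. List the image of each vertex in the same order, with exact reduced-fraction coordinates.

image vertices: (60/13, -25/13), (-17/65, 331/65), (-111/65, 173/65), (-31/65, -142/65)

T1 reflect across x = 0: (-4, -3) → (4, -3); (-1, 5) → (1, 5); (1, 3) → (-1, 3); (1, -2) → (-1, -2)
T2 rotate counter-clockwise with cos θ = 5/13, sin θ = 12/13: (4, -3) → (56/13, 33/13); (1, 5) → (-55/13, 37/13); (-1, 3) → (-41/13, 3/13); (-1, -2) → (19/13, -22/13)
T3 rotate counter-clockwise with cos θ = 3/5, sin θ = -4/5: (56/13, 33/13) → (60/13, -25/13); (-55/13, 37/13) → (-17/65, 331/65); (-41/13, 3/13) → (-111/65, 173/65); (19/13, -22/13) → (-31/65, -142/65)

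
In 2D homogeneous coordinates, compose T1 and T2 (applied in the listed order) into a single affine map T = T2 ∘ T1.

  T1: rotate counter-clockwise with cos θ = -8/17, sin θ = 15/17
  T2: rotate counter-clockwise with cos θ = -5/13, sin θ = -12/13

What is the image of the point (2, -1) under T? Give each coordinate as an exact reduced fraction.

T1 rotate counter-clockwise with cos θ = -8/17, sin θ = 15/17: (2, -1) → (-1/17, 38/17)
T2 rotate counter-clockwise with cos θ = -5/13, sin θ = -12/13: (-1/17, 38/17) → (461/221, -178/221)

T(p) = (461/221, -178/221)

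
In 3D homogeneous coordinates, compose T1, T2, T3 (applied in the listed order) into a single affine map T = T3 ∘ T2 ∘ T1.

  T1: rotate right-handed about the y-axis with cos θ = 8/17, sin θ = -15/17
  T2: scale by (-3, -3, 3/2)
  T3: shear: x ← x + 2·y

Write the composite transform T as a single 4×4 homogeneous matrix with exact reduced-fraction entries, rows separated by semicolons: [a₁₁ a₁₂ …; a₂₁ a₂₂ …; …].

T = [-24/17 -6 45/17 0; 0 -3 0 0; 45/34 0 12/17 0; 0 0 0 1]

T1 = [8/17 0 -15/17 0; 0 1 0 0; 15/17 0 8/17 0; 0 0 0 1]
T2·T1 = [-24/17 0 45/17 0; 0 -3 0 0; 45/34 0 12/17 0; 0 0 0 1]
T3·…·T1 = [-24/17 -6 45/17 0; 0 -3 0 0; 45/34 0 12/17 0; 0 0 0 1]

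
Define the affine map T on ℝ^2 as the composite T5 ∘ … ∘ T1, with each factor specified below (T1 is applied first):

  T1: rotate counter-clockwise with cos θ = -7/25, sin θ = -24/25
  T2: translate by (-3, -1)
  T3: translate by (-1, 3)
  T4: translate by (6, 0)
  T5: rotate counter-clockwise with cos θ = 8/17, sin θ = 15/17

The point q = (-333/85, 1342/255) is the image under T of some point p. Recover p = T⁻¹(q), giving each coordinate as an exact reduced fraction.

T1 = [-7/25 24/25 0; -24/25 -7/25 0; 0 0 1]
T2·T1 = [-7/25 24/25 -3; -24/25 -7/25 -1; 0 0 1]
T3·…·T1 = [-7/25 24/25 -4; -24/25 -7/25 2; 0 0 1]
T4·…·T1 = [-7/25 24/25 2; -24/25 -7/25 2; 0 0 1]
T5·…·T1 = [304/425 297/425 -14/17; -297/425 304/425 46/17; 0 0 1]
det M = 1; M⁻¹ = [304/425 -297/425 62/25; 297/425 304/425 -34/25; 0 0 1]
M⁻¹ · (-333/85, 1342/255)ᵀ = (-4, -1/3)ᵀ

p = (-4, -1/3)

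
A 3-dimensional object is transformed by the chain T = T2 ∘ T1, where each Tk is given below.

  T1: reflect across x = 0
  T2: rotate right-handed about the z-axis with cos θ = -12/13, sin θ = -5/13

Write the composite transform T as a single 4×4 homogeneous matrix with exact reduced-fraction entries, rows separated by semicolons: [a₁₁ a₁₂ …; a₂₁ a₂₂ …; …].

T = [12/13 5/13 0 0; 5/13 -12/13 0 0; 0 0 1 0; 0 0 0 1]

T1 = [-1 0 0 0; 0 1 0 0; 0 0 1 0; 0 0 0 1]
T2·T1 = [12/13 5/13 0 0; 5/13 -12/13 0 0; 0 0 1 0; 0 0 0 1]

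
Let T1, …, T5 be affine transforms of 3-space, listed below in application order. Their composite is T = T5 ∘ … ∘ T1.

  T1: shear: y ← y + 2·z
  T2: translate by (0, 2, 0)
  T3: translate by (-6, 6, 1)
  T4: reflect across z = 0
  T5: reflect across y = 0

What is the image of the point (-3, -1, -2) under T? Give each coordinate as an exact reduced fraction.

T1 shear: y ← y + 2·z: (-3, -1, -2) → (-3, -5, -2)
T2 translate by (0, 2, 0): (-3, -5, -2) → (-3, -3, -2)
T3 translate by (-6, 6, 1): (-3, -3, -2) → (-9, 3, -1)
T4 reflect across z = 0: (-9, 3, -1) → (-9, 3, 1)
T5 reflect across y = 0: (-9, 3, 1) → (-9, -3, 1)

T(p) = (-9, -3, 1)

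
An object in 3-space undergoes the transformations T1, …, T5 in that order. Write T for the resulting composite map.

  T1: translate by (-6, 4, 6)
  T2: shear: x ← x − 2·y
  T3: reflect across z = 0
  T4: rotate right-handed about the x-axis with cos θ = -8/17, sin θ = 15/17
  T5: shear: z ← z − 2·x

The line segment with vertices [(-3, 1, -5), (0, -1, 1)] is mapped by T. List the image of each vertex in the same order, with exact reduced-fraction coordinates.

image vertices: (-19, -25/17, 729/17), (-12, 81/17, 509/17)

T1 translate by (-6, 4, 6): (-3, 1, -5) → (-9, 5, 1); (0, -1, 1) → (-6, 3, 7)
T2 shear: x ← x − 2·y: (-9, 5, 1) → (-19, 5, 1); (-6, 3, 7) → (-12, 3, 7)
T3 reflect across z = 0: (-19, 5, 1) → (-19, 5, -1); (-12, 3, 7) → (-12, 3, -7)
T4 rotate right-handed about the x-axis with cos θ = -8/17, sin θ = 15/17: (-19, 5, -1) → (-19, -25/17, 83/17); (-12, 3, -7) → (-12, 81/17, 101/17)
T5 shear: z ← z − 2·x: (-19, -25/17, 83/17) → (-19, -25/17, 729/17); (-12, 81/17, 101/17) → (-12, 81/17, 509/17)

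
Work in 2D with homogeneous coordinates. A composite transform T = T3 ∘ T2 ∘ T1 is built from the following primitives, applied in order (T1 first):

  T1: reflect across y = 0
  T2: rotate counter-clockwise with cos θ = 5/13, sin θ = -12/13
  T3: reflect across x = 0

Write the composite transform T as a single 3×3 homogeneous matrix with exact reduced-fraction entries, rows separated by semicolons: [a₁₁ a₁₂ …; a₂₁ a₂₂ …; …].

T = [-5/13 12/13 0; -12/13 -5/13 0; 0 0 1]

T1 = [1 0 0; 0 -1 0; 0 0 1]
T2·T1 = [5/13 -12/13 0; -12/13 -5/13 0; 0 0 1]
T3·…·T1 = [-5/13 12/13 0; -12/13 -5/13 0; 0 0 1]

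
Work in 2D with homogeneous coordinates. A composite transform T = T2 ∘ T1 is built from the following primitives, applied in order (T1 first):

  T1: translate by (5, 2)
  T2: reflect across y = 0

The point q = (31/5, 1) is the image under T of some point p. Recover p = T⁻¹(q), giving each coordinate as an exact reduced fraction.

T1 = [1 0 5; 0 1 2; 0 0 1]
T2·T1 = [1 0 5; 0 -1 -2; 0 0 1]
det M = -1; M⁻¹ = [1 0 -5; 0 -1 -2; 0 0 1]
M⁻¹ · (31/5, 1)ᵀ = (6/5, -3)ᵀ

p = (6/5, -3)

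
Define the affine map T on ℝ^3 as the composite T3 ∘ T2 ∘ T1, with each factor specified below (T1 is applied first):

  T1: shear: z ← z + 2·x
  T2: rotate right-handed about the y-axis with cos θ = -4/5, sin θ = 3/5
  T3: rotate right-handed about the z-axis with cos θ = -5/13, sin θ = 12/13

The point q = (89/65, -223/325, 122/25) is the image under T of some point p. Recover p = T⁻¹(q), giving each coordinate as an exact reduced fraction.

p = (-2, -1, -3/5)

T1 = [1 0 0 0; 0 1 0 0; 2 0 1 0; 0 0 0 1]
T2·T1 = [2/5 0 3/5 0; 0 1 0 0; -11/5 0 -4/5 0; 0 0 0 1]
T3·…·T1 = [-2/13 -12/13 -3/13 0; 24/65 -5/13 36/65 0; -11/5 0 -4/5 0; 0 0 0 1]
det M = 1; M⁻¹ = [4/13 -48/65 -3/5 0; -12/13 -5/13 0 0; -11/13 132/65 2/5 0; 0 0 0 1]
M⁻¹ · (89/65, -223/325, 122/25)ᵀ = (-2, -1, -3/5)ᵀ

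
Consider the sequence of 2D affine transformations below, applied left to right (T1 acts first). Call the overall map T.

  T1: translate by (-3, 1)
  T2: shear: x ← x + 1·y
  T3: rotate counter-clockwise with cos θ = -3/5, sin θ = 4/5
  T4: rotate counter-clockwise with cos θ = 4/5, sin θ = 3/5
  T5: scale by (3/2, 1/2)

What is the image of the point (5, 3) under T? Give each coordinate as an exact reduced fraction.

T1 translate by (-3, 1): (5, 3) → (2, 4)
T2 shear: x ← x + 1·y: (2, 4) → (6, 4)
T3 rotate counter-clockwise with cos θ = -3/5, sin θ = 4/5: (6, 4) → (-34/5, 12/5)
T4 rotate counter-clockwise with cos θ = 4/5, sin θ = 3/5: (-34/5, 12/5) → (-172/25, -54/25)
T5 scale by (3/2, 1/2): (-172/25, -54/25) → (-258/25, -27/25)

T(p) = (-258/25, -27/25)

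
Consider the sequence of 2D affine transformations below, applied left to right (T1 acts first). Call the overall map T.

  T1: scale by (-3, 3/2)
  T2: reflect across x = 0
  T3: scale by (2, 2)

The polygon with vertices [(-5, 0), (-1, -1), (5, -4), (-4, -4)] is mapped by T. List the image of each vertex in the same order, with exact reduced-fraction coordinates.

T1 scale by (-3, 3/2): (-5, 0) → (15, 0); (-1, -1) → (3, -3/2); (5, -4) → (-15, -6); (-4, -4) → (12, -6)
T2 reflect across x = 0: (15, 0) → (-15, 0); (3, -3/2) → (-3, -3/2); (-15, -6) → (15, -6); (12, -6) → (-12, -6)
T3 scale by (2, 2): (-15, 0) → (-30, 0); (-3, -3/2) → (-6, -3); (15, -6) → (30, -12); (-12, -6) → (-24, -12)

image vertices: (-30, 0), (-6, -3), (30, -12), (-24, -12)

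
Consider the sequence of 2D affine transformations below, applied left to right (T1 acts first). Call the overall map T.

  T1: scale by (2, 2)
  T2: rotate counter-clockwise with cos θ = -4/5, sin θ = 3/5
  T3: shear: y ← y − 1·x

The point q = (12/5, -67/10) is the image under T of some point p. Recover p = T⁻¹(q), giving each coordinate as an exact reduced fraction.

p = (-9/4, 1)

T1 = [2 0 0; 0 2 0; 0 0 1]
T2·T1 = [-8/5 -6/5 0; 6/5 -8/5 0; 0 0 1]
T3·…·T1 = [-8/5 -6/5 0; 14/5 -2/5 0; 0 0 1]
det M = 4; M⁻¹ = [-1/10 3/10 0; -7/10 -2/5 0; 0 0 1]
M⁻¹ · (12/5, -67/10)ᵀ = (-9/4, 1)ᵀ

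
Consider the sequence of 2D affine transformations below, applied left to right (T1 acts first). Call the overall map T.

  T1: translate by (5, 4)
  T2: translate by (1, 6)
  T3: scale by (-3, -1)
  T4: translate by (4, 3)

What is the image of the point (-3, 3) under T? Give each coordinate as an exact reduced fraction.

T(p) = (-5, -10)

T1 translate by (5, 4): (-3, 3) → (2, 7)
T2 translate by (1, 6): (2, 7) → (3, 13)
T3 scale by (-3, -1): (3, 13) → (-9, -13)
T4 translate by (4, 3): (-9, -13) → (-5, -10)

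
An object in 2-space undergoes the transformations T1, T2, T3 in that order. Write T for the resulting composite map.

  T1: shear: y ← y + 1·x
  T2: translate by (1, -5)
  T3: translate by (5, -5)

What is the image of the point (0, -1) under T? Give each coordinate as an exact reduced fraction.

T1 shear: y ← y + 1·x: (0, -1) → (0, -1)
T2 translate by (1, -5): (0, -1) → (1, -6)
T3 translate by (5, -5): (1, -6) → (6, -11)

T(p) = (6, -11)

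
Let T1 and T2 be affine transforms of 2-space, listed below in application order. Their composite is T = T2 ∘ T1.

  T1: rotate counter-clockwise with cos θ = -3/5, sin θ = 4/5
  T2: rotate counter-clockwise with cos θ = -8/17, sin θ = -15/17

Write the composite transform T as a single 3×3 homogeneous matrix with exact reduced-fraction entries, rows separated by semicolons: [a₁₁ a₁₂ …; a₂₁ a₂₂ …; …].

T1 = [-3/5 -4/5 0; 4/5 -3/5 0; 0 0 1]
T2·T1 = [84/85 -13/85 0; 13/85 84/85 0; 0 0 1]

T = [84/85 -13/85 0; 13/85 84/85 0; 0 0 1]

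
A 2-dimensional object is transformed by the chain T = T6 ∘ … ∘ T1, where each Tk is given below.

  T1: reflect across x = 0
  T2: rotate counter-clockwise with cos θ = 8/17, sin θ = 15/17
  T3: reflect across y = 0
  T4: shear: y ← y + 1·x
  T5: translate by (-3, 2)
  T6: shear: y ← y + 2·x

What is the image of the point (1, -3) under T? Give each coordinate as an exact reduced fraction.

T(p) = (-14/17, 82/17)

T1 reflect across x = 0: (1, -3) → (-1, -3)
T2 rotate counter-clockwise with cos θ = 8/17, sin θ = 15/17: (-1, -3) → (37/17, -39/17)
T3 reflect across y = 0: (37/17, -39/17) → (37/17, 39/17)
T4 shear: y ← y + 1·x: (37/17, 39/17) → (37/17, 76/17)
T5 translate by (-3, 2): (37/17, 76/17) → (-14/17, 110/17)
T6 shear: y ← y + 2·x: (-14/17, 110/17) → (-14/17, 82/17)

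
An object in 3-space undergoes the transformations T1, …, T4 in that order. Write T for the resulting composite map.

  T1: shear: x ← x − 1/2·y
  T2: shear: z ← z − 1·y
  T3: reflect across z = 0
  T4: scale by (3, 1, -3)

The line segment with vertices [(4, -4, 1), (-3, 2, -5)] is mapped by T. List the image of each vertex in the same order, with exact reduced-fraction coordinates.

image vertices: (18, -4, 15), (-12, 2, -21)

T1 shear: x ← x − 1/2·y: (4, -4, 1) → (6, -4, 1); (-3, 2, -5) → (-4, 2, -5)
T2 shear: z ← z − 1·y: (6, -4, 1) → (6, -4, 5); (-4, 2, -5) → (-4, 2, -7)
T3 reflect across z = 0: (6, -4, 5) → (6, -4, -5); (-4, 2, -7) → (-4, 2, 7)
T4 scale by (3, 1, -3): (6, -4, -5) → (18, -4, 15); (-4, 2, 7) → (-12, 2, -21)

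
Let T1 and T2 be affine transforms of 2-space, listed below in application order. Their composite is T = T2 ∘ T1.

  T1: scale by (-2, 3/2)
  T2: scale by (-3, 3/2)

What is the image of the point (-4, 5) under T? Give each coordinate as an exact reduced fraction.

T(p) = (-24, 45/4)

T1 scale by (-2, 3/2): (-4, 5) → (8, 15/2)
T2 scale by (-3, 3/2): (8, 15/2) → (-24, 45/4)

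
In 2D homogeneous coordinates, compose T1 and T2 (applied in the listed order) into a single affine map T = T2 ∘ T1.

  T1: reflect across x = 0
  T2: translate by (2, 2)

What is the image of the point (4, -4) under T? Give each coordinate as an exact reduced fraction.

T(p) = (-2, -2)

T1 reflect across x = 0: (4, -4) → (-4, -4)
T2 translate by (2, 2): (-4, -4) → (-2, -2)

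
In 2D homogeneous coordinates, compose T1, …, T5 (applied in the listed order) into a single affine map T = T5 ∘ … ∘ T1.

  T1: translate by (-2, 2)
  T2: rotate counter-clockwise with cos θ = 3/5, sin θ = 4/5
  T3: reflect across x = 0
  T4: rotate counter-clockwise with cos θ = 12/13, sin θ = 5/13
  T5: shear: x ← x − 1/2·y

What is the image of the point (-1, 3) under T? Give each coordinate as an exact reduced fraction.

T(p) = (97/26, 181/65)

T1 translate by (-2, 2): (-1, 3) → (-3, 5)
T2 rotate counter-clockwise with cos θ = 3/5, sin θ = 4/5: (-3, 5) → (-29/5, 3/5)
T3 reflect across x = 0: (-29/5, 3/5) → (29/5, 3/5)
T4 rotate counter-clockwise with cos θ = 12/13, sin θ = 5/13: (29/5, 3/5) → (333/65, 181/65)
T5 shear: x ← x − 1/2·y: (333/65, 181/65) → (97/26, 181/65)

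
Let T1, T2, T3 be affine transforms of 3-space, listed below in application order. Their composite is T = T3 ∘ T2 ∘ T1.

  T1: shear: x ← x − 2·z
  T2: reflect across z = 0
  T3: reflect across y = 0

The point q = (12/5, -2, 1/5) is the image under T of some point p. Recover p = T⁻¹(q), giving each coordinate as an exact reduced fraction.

p = (2, 2, -1/5)

T1 = [1 0 -2 0; 0 1 0 0; 0 0 1 0; 0 0 0 1]
T2·T1 = [1 0 -2 0; 0 1 0 0; 0 0 -1 0; 0 0 0 1]
T3·…·T1 = [1 0 -2 0; 0 -1 0 0; 0 0 -1 0; 0 0 0 1]
det M = 1; M⁻¹ = [1 0 -2 0; 0 -1 0 0; 0 0 -1 0; 0 0 0 1]
M⁻¹ · (12/5, -2, 1/5)ᵀ = (2, 2, -1/5)ᵀ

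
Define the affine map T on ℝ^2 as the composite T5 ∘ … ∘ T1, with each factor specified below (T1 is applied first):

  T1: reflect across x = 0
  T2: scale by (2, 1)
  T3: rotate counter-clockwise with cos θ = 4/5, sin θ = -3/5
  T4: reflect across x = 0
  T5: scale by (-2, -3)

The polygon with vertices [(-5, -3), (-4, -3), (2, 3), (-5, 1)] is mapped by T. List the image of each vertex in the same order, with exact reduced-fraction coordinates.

image vertices: (62/5, 126/5), (46/5, 108/5), (-14/5, -72/5), (86/5, 78/5)

T1 reflect across x = 0: (-5, -3) → (5, -3); (-4, -3) → (4, -3); (2, 3) → (-2, 3); (-5, 1) → (5, 1)
T2 scale by (2, 1): (5, -3) → (10, -3); (4, -3) → (8, -3); (-2, 3) → (-4, 3); (5, 1) → (10, 1)
T3 rotate counter-clockwise with cos θ = 4/5, sin θ = -3/5: (10, -3) → (31/5, -42/5); (8, -3) → (23/5, -36/5); (-4, 3) → (-7/5, 24/5); (10, 1) → (43/5, -26/5)
T4 reflect across x = 0: (31/5, -42/5) → (-31/5, -42/5); (23/5, -36/5) → (-23/5, -36/5); (-7/5, 24/5) → (7/5, 24/5); (43/5, -26/5) → (-43/5, -26/5)
T5 scale by (-2, -3): (-31/5, -42/5) → (62/5, 126/5); (-23/5, -36/5) → (46/5, 108/5); (7/5, 24/5) → (-14/5, -72/5); (-43/5, -26/5) → (86/5, 78/5)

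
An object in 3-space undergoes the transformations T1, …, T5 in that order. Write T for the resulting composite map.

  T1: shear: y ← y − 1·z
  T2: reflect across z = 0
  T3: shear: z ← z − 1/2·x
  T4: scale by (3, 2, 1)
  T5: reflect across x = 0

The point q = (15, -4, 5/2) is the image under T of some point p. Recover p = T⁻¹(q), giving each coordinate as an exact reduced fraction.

p = (-5, -2, 0)

T1 = [1 0 0 0; 0 1 -1 0; 0 0 1 0; 0 0 0 1]
T2·T1 = [1 0 0 0; 0 1 -1 0; 0 0 -1 0; 0 0 0 1]
T3·…·T1 = [1 0 0 0; 0 1 -1 0; -1/2 0 -1 0; 0 0 0 1]
T4·…·T1 = [3 0 0 0; 0 2 -2 0; -1/2 0 -1 0; 0 0 0 1]
T5·…·T1 = [-3 0 0 0; 0 2 -2 0; -1/2 0 -1 0; 0 0 0 1]
det M = 6; M⁻¹ = [-1/3 0 0 0; 1/6 1/2 -1 0; 1/6 0 -1 0; 0 0 0 1]
M⁻¹ · (15, -4, 5/2)ᵀ = (-5, -2, 0)ᵀ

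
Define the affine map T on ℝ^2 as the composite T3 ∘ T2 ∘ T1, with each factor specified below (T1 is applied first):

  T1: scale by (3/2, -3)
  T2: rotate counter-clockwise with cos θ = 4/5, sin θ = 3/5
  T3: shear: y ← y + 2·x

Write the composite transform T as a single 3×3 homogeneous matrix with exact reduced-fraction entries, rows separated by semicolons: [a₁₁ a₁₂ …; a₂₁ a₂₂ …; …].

T1 = [3/2 0 0; 0 -3 0; 0 0 1]
T2·T1 = [6/5 9/5 0; 9/10 -12/5 0; 0 0 1]
T3·…·T1 = [6/5 9/5 0; 33/10 6/5 0; 0 0 1]

T = [6/5 9/5 0; 33/10 6/5 0; 0 0 1]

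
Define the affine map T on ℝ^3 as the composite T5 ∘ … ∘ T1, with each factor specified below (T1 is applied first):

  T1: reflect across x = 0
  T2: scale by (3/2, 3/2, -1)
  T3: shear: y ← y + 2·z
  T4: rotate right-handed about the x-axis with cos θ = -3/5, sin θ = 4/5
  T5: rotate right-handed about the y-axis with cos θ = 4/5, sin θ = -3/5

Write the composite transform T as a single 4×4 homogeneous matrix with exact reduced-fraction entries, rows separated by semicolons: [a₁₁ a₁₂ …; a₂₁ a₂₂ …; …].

T = [-6/5 -18/25 3/5 0; 0 -9/10 2 0; -9/10 24/25 -4/5 0; 0 0 0 1]

T1 = [-1 0 0 0; 0 1 0 0; 0 0 1 0; 0 0 0 1]
T2·T1 = [-3/2 0 0 0; 0 3/2 0 0; 0 0 -1 0; 0 0 0 1]
T3·…·T1 = [-3/2 0 0 0; 0 3/2 -2 0; 0 0 -1 0; 0 0 0 1]
T4·…·T1 = [-3/2 0 0 0; 0 -9/10 2 0; 0 6/5 -1 0; 0 0 0 1]
T5·…·T1 = [-6/5 -18/25 3/5 0; 0 -9/10 2 0; -9/10 24/25 -4/5 0; 0 0 0 1]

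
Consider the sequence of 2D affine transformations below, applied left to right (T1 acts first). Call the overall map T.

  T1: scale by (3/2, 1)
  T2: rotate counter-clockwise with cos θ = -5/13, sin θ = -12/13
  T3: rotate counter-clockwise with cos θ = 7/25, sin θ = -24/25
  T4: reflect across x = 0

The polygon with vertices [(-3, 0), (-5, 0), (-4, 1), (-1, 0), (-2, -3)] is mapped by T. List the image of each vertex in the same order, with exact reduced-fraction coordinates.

image vertices: (-2907/650, -162/325), (-969/130, -54/65), (-1902/325, -539/325), (-969/650, -54/325), (-1077/325, 861/325)

T1 scale by (3/2, 1): (-3, 0) → (-9/2, 0); (-5, 0) → (-15/2, 0); (-4, 1) → (-6, 1); (-1, 0) → (-3/2, 0); (-2, -3) → (-3, -3)
T2 rotate counter-clockwise with cos θ = -5/13, sin θ = -12/13: (-9/2, 0) → (45/26, 54/13); (-15/2, 0) → (75/26, 90/13); (-6, 1) → (42/13, 67/13); (-3/2, 0) → (15/26, 18/13); (-3, -3) → (-21/13, 51/13)
T3 rotate counter-clockwise with cos θ = 7/25, sin θ = -24/25: (45/26, 54/13) → (2907/650, -162/325); (75/26, 90/13) → (969/130, -54/65); (42/13, 67/13) → (1902/325, -539/325); (15/26, 18/13) → (969/650, -54/325); (-21/13, 51/13) → (1077/325, 861/325)
T4 reflect across x = 0: (2907/650, -162/325) → (-2907/650, -162/325); (969/130, -54/65) → (-969/130, -54/65); (1902/325, -539/325) → (-1902/325, -539/325); (969/650, -54/325) → (-969/650, -54/325); (1077/325, 861/325) → (-1077/325, 861/325)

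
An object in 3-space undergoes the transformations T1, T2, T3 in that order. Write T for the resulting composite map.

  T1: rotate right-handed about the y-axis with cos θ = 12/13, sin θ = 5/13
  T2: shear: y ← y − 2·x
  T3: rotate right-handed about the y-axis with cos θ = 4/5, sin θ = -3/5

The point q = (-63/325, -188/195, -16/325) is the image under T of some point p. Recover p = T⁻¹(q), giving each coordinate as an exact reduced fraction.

T1 = [12/13 0 5/13 0; 0 1 0 0; -5/13 0 12/13 0; 0 0 0 1]
T2·T1 = [12/13 0 5/13 0; -24/13 1 -10/13 0; -5/13 0 12/13 0; 0 0 0 1]
T3·…·T1 = [63/65 0 -16/65 0; -24/13 1 -10/13 0; 16/65 0 63/65 0; 0 0 0 1]
det M = 1; M⁻¹ = [63/65 0 16/65 0; 8/5 1 6/5 0; -16/65 0 63/65 0; 0 0 0 1]
M⁻¹ · (-63/325, -188/195, -16/325)ᵀ = (-1/5, -4/3, 0)ᵀ

p = (-1/5, -4/3, 0)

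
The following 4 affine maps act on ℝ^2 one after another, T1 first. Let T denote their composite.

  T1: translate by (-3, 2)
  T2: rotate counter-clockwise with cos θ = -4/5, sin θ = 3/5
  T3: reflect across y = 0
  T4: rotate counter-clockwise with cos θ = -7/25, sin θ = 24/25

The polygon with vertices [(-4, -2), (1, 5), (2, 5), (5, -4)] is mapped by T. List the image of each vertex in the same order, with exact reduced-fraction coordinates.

T1 translate by (-3, 2): (-4, -2) → (-7, 0); (1, 5) → (-2, 7); (2, 5) → (-1, 7); (5, -4) → (2, -2)
T2 rotate counter-clockwise with cos θ = -4/5, sin θ = 3/5: (-7, 0) → (28/5, -21/5); (-2, 7) → (-13/5, -34/5); (-1, 7) → (-17/5, -31/5); (2, -2) → (-2/5, 14/5)
T3 reflect across y = 0: (28/5, -21/5) → (28/5, 21/5); (-13/5, -34/5) → (-13/5, 34/5); (-17/5, -31/5) → (-17/5, 31/5); (-2/5, 14/5) → (-2/5, -14/5)
T4 rotate counter-clockwise with cos θ = -7/25, sin θ = 24/25: (28/5, 21/5) → (-28/5, 21/5); (-13/5, 34/5) → (-29/5, -22/5); (-17/5, 31/5) → (-5, -5); (-2/5, -14/5) → (14/5, 2/5)

image vertices: (-28/5, 21/5), (-29/5, -22/5), (-5, -5), (14/5, 2/5)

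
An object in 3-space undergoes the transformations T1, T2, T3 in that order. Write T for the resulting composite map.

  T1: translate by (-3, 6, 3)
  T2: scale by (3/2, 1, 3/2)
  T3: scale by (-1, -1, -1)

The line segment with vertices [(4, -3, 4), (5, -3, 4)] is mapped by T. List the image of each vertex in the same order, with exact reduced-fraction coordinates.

image vertices: (-3/2, -3, -21/2), (-3, -3, -21/2)

T1 translate by (-3, 6, 3): (4, -3, 4) → (1, 3, 7); (5, -3, 4) → (2, 3, 7)
T2 scale by (3/2, 1, 3/2): (1, 3, 7) → (3/2, 3, 21/2); (2, 3, 7) → (3, 3, 21/2)
T3 scale by (-1, -1, -1): (3/2, 3, 21/2) → (-3/2, -3, -21/2); (3, 3, 21/2) → (-3, -3, -21/2)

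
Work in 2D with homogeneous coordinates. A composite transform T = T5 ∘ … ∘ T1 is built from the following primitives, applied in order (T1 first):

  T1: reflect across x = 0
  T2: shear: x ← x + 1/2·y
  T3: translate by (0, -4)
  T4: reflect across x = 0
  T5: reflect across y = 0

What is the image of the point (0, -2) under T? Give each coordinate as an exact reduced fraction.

T(p) = (1, 6)

T1 reflect across x = 0: (0, -2) → (0, -2)
T2 shear: x ← x + 1/2·y: (0, -2) → (-1, -2)
T3 translate by (0, -4): (-1, -2) → (-1, -6)
T4 reflect across x = 0: (-1, -6) → (1, -6)
T5 reflect across y = 0: (1, -6) → (1, 6)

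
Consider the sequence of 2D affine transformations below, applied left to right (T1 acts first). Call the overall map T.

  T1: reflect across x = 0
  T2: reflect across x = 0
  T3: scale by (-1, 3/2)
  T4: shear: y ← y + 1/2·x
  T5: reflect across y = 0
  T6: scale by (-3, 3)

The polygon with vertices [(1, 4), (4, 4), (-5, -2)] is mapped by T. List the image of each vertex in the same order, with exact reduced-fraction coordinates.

T1 reflect across x = 0: (1, 4) → (-1, 4); (4, 4) → (-4, 4); (-5, -2) → (5, -2)
T2 reflect across x = 0: (-1, 4) → (1, 4); (-4, 4) → (4, 4); (5, -2) → (-5, -2)
T3 scale by (-1, 3/2): (1, 4) → (-1, 6); (4, 4) → (-4, 6); (-5, -2) → (5, -3)
T4 shear: y ← y + 1/2·x: (-1, 6) → (-1, 11/2); (-4, 6) → (-4, 4); (5, -3) → (5, -1/2)
T5 reflect across y = 0: (-1, 11/2) → (-1, -11/2); (-4, 4) → (-4, -4); (5, -1/2) → (5, 1/2)
T6 scale by (-3, 3): (-1, -11/2) → (3, -33/2); (-4, -4) → (12, -12); (5, 1/2) → (-15, 3/2)

image vertices: (3, -33/2), (12, -12), (-15, 3/2)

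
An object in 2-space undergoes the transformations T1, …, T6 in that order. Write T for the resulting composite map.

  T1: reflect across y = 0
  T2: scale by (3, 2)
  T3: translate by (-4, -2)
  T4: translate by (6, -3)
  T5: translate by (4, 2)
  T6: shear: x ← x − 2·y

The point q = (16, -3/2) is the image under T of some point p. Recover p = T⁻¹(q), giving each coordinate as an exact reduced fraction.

T1 = [1 0 0; 0 -1 0; 0 0 1]
T2·T1 = [3 0 0; 0 -2 0; 0 0 1]
T3·…·T1 = [3 0 -4; 0 -2 -2; 0 0 1]
T4·…·T1 = [3 0 2; 0 -2 -5; 0 0 1]
T5·…·T1 = [3 0 6; 0 -2 -3; 0 0 1]
T6·…·T1 = [3 4 12; 0 -2 -3; 0 0 1]
det M = -6; M⁻¹ = [1/3 2/3 -2; 0 -1/2 -3/2; 0 0 1]
M⁻¹ · (16, -3/2)ᵀ = (7/3, -3/4)ᵀ

p = (7/3, -3/4)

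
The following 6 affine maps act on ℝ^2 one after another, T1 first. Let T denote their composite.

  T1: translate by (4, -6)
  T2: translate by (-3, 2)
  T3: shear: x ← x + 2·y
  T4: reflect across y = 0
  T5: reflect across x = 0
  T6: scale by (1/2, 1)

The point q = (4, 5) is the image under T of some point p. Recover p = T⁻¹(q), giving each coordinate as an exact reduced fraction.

T1 = [1 0 4; 0 1 -6; 0 0 1]
T2·T1 = [1 0 1; 0 1 -4; 0 0 1]
T3·…·T1 = [1 2 -7; 0 1 -4; 0 0 1]
T4·…·T1 = [1 2 -7; 0 -1 4; 0 0 1]
T5·…·T1 = [-1 -2 7; 0 -1 4; 0 0 1]
T6·…·T1 = [-1/2 -1 7/2; 0 -1 4; 0 0 1]
det M = 1/2; M⁻¹ = [-2 2 -1; 0 -1 4; 0 0 1]
M⁻¹ · (4, 5)ᵀ = (1, -1)ᵀ

p = (1, -1)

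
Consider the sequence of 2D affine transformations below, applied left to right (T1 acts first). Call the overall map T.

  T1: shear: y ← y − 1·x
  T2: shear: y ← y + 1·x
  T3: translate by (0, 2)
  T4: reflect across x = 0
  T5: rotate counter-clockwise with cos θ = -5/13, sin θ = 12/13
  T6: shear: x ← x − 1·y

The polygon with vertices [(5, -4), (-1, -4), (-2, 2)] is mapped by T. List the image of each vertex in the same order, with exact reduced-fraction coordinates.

image vertices: (99/13, -50/13), (-3/13, 22/13), (-62/13, 4/13)

T1 shear: y ← y − 1·x: (5, -4) → (5, -9); (-1, -4) → (-1, -3); (-2, 2) → (-2, 4)
T2 shear: y ← y + 1·x: (5, -9) → (5, -4); (-1, -3) → (-1, -4); (-2, 4) → (-2, 2)
T3 translate by (0, 2): (5, -4) → (5, -2); (-1, -4) → (-1, -2); (-2, 2) → (-2, 4)
T4 reflect across x = 0: (5, -2) → (-5, -2); (-1, -2) → (1, -2); (-2, 4) → (2, 4)
T5 rotate counter-clockwise with cos θ = -5/13, sin θ = 12/13: (-5, -2) → (49/13, -50/13); (1, -2) → (19/13, 22/13); (2, 4) → (-58/13, 4/13)
T6 shear: x ← x − 1·y: (49/13, -50/13) → (99/13, -50/13); (19/13, 22/13) → (-3/13, 22/13); (-58/13, 4/13) → (-62/13, 4/13)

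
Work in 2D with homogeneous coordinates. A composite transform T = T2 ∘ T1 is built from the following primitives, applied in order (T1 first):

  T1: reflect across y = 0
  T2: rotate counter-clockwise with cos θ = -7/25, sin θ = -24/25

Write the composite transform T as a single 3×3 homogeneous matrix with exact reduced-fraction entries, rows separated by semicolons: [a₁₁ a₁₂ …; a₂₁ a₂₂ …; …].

T = [-7/25 -24/25 0; -24/25 7/25 0; 0 0 1]

T1 = [1 0 0; 0 -1 0; 0 0 1]
T2·T1 = [-7/25 -24/25 0; -24/25 7/25 0; 0 0 1]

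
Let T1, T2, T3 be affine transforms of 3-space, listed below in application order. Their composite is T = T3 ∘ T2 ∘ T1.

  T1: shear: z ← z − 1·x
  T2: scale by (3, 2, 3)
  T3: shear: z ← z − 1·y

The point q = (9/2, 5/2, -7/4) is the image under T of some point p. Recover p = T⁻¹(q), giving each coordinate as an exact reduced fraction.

T1 = [1 0 0 0; 0 1 0 0; -1 0 1 0; 0 0 0 1]
T2·T1 = [3 0 0 0; 0 2 0 0; -3 0 3 0; 0 0 0 1]
T3·…·T1 = [3 0 0 0; 0 2 0 0; -3 -2 3 0; 0 0 0 1]
det M = 18; M⁻¹ = [1/3 0 0 0; 0 1/2 0 0; 1/3 1/3 1/3 0; 0 0 0 1]
M⁻¹ · (9/2, 5/2, -7/4)ᵀ = (3/2, 5/4, 7/4)ᵀ

p = (3/2, 5/4, 7/4)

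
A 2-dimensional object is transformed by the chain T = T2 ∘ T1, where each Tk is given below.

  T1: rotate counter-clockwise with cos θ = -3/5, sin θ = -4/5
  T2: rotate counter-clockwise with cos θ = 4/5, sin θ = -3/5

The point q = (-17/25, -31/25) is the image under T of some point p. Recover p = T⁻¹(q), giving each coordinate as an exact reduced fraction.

p = (1, 1)

T1 = [-3/5 4/5 0; -4/5 -3/5 0; 0 0 1]
T2·T1 = [-24/25 7/25 0; -7/25 -24/25 0; 0 0 1]
det M = 1; M⁻¹ = [-24/25 -7/25 0; 7/25 -24/25 0; 0 0 1]
M⁻¹ · (-17/25, -31/25)ᵀ = (1, 1)ᵀ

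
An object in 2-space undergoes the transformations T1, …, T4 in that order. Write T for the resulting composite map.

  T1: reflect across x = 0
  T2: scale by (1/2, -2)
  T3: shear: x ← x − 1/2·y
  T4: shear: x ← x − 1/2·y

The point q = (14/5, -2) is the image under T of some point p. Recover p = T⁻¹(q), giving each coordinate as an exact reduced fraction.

p = (-8/5, 1)

T1 = [-1 0 0; 0 1 0; 0 0 1]
T2·T1 = [-1/2 0 0; 0 -2 0; 0 0 1]
T3·…·T1 = [-1/2 1 0; 0 -2 0; 0 0 1]
T4·…·T1 = [-1/2 2 0; 0 -2 0; 0 0 1]
det M = 1; M⁻¹ = [-2 -2 0; 0 -1/2 0; 0 0 1]
M⁻¹ · (14/5, -2)ᵀ = (-8/5, 1)ᵀ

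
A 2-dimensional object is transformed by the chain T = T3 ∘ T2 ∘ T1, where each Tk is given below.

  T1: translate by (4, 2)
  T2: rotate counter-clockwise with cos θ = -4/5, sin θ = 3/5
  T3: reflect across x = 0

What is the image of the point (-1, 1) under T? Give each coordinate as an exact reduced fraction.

T(p) = (21/5, -3/5)

T1 translate by (4, 2): (-1, 1) → (3, 3)
T2 rotate counter-clockwise with cos θ = -4/5, sin θ = 3/5: (3, 3) → (-21/5, -3/5)
T3 reflect across x = 0: (-21/5, -3/5) → (21/5, -3/5)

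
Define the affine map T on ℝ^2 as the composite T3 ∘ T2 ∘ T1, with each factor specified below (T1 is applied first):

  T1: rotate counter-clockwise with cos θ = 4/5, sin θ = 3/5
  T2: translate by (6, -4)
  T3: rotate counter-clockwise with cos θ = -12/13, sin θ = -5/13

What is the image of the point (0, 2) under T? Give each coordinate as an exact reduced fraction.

T1 rotate counter-clockwise with cos θ = 4/5, sin θ = 3/5: (0, 2) → (-6/5, 8/5)
T2 translate by (6, -4): (-6/5, 8/5) → (24/5, -12/5)
T3 rotate counter-clockwise with cos θ = -12/13, sin θ = -5/13: (24/5, -12/5) → (-348/65, 24/65)

T(p) = (-348/65, 24/65)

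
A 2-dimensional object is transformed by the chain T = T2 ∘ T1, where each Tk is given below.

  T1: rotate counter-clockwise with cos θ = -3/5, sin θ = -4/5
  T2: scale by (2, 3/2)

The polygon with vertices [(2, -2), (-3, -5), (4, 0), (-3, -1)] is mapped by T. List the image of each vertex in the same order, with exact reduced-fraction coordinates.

image vertices: (-28/5, -3/5), (-22/5, 81/10), (-24/5, -24/5), (2, 9/2)

T1 rotate counter-clockwise with cos θ = -3/5, sin θ = -4/5: (2, -2) → (-14/5, -2/5); (-3, -5) → (-11/5, 27/5); (4, 0) → (-12/5, -16/5); (-3, -1) → (1, 3)
T2 scale by (2, 3/2): (-14/5, -2/5) → (-28/5, -3/5); (-11/5, 27/5) → (-22/5, 81/10); (-12/5, -16/5) → (-24/5, -24/5); (1, 3) → (2, 9/2)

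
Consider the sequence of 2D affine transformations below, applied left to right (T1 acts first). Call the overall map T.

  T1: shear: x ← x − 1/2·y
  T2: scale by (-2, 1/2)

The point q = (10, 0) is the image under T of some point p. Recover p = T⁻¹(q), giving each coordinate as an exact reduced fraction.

T1 = [1 -1/2 0; 0 1 0; 0 0 1]
T2·T1 = [-2 1 0; 0 1/2 0; 0 0 1]
det M = -1; M⁻¹ = [-1/2 1 0; 0 2 0; 0 0 1]
M⁻¹ · (10, 0)ᵀ = (-5, 0)ᵀ

p = (-5, 0)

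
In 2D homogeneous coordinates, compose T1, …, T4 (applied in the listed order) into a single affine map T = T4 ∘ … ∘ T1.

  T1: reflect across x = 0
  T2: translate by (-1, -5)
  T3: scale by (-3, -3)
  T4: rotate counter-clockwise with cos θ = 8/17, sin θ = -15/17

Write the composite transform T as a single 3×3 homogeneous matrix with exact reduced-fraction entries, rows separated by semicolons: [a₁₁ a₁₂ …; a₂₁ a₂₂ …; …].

T1 = [-1 0 0; 0 1 0; 0 0 1]
T2·T1 = [-1 0 -1; 0 1 -5; 0 0 1]
T3·…·T1 = [3 0 3; 0 -3 15; 0 0 1]
T4·…·T1 = [24/17 -45/17 249/17; -45/17 -24/17 75/17; 0 0 1]

T = [24/17 -45/17 249/17; -45/17 -24/17 75/17; 0 0 1]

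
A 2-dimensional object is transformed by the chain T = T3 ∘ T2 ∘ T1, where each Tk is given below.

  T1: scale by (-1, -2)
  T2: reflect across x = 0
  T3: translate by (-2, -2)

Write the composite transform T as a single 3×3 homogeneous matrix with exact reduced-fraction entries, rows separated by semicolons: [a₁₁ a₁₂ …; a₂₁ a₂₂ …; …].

T1 = [-1 0 0; 0 -2 0; 0 0 1]
T2·T1 = [1 0 0; 0 -2 0; 0 0 1]
T3·…·T1 = [1 0 -2; 0 -2 -2; 0 0 1]

T = [1 0 -2; 0 -2 -2; 0 0 1]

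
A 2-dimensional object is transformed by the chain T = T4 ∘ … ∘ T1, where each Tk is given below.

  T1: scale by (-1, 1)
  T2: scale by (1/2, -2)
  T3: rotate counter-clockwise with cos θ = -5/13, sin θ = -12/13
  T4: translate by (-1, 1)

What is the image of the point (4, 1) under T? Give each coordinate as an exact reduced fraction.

T(p) = (-27/13, 47/13)

T1 scale by (-1, 1): (4, 1) → (-4, 1)
T2 scale by (1/2, -2): (-4, 1) → (-2, -2)
T3 rotate counter-clockwise with cos θ = -5/13, sin θ = -12/13: (-2, -2) → (-14/13, 34/13)
T4 translate by (-1, 1): (-14/13, 34/13) → (-27/13, 47/13)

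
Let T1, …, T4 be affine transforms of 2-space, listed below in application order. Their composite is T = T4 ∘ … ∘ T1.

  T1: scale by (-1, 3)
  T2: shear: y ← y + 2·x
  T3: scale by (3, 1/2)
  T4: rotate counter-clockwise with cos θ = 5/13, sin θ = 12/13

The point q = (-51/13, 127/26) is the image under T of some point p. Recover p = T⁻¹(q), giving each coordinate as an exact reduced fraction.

T1 = [-1 0 0; 0 3 0; 0 0 1]
T2·T1 = [-1 0 0; -2 3 0; 0 0 1]
T3·…·T1 = [-3 0 0; -1 3/2 0; 0 0 1]
T4·…·T1 = [-3/13 -18/13 0; -41/13 15/26 0; 0 0 1]
det M = -9/2; M⁻¹ = [-5/39 -4/13 0; -82/117 2/39 0; 0 0 1]
M⁻¹ · (-51/13, 127/26)ᵀ = (-1, 3)ᵀ

p = (-1, 3)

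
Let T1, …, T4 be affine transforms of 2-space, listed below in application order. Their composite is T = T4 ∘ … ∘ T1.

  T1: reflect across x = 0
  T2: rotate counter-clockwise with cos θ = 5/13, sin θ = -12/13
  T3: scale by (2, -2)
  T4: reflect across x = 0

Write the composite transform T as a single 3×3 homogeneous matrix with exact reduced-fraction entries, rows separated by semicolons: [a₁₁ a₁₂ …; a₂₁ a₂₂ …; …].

T = [10/13 -24/13 0; -24/13 -10/13 0; 0 0 1]

T1 = [-1 0 0; 0 1 0; 0 0 1]
T2·T1 = [-5/13 12/13 0; 12/13 5/13 0; 0 0 1]
T3·…·T1 = [-10/13 24/13 0; -24/13 -10/13 0; 0 0 1]
T4·…·T1 = [10/13 -24/13 0; -24/13 -10/13 0; 0 0 1]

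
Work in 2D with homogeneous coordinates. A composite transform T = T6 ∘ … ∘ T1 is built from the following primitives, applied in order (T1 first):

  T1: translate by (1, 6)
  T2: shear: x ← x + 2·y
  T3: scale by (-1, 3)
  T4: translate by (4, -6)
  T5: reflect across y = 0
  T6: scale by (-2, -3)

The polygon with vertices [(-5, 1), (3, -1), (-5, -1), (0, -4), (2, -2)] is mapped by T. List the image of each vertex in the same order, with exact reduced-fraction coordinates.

T1 translate by (1, 6): (-5, 1) → (-4, 7); (3, -1) → (4, 5); (-5, -1) → (-4, 5); (0, -4) → (1, 2); (2, -2) → (3, 4)
T2 shear: x ← x + 2·y: (-4, 7) → (10, 7); (4, 5) → (14, 5); (-4, 5) → (6, 5); (1, 2) → (5, 2); (3, 4) → (11, 4)
T3 scale by (-1, 3): (10, 7) → (-10, 21); (14, 5) → (-14, 15); (6, 5) → (-6, 15); (5, 2) → (-5, 6); (11, 4) → (-11, 12)
T4 translate by (4, -6): (-10, 21) → (-6, 15); (-14, 15) → (-10, 9); (-6, 15) → (-2, 9); (-5, 6) → (-1, 0); (-11, 12) → (-7, 6)
T5 reflect across y = 0: (-6, 15) → (-6, -15); (-10, 9) → (-10, -9); (-2, 9) → (-2, -9); (-1, 0) → (-1, 0); (-7, 6) → (-7, -6)
T6 scale by (-2, -3): (-6, -15) → (12, 45); (-10, -9) → (20, 27); (-2, -9) → (4, 27); (-1, 0) → (2, 0); (-7, -6) → (14, 18)

image vertices: (12, 45), (20, 27), (4, 27), (2, 0), (14, 18)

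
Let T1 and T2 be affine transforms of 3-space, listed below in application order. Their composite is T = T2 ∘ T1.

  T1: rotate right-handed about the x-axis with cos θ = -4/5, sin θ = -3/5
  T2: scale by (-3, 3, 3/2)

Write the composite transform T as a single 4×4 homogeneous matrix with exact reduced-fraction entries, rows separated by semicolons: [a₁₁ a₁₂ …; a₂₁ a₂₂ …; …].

T = [-3 0 0 0; 0 -12/5 9/5 0; 0 -9/10 -6/5 0; 0 0 0 1]

T1 = [1 0 0 0; 0 -4/5 3/5 0; 0 -3/5 -4/5 0; 0 0 0 1]
T2·T1 = [-3 0 0 0; 0 -12/5 9/5 0; 0 -9/10 -6/5 0; 0 0 0 1]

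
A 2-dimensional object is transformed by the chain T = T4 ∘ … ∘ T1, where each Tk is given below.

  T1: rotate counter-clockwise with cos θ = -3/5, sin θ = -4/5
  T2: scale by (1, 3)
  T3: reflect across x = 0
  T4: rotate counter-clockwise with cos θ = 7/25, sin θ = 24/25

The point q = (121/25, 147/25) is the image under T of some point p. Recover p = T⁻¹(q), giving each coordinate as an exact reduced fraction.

p = (5, -5)

T1 = [-3/5 4/5 0; -4/5 -3/5 0; 0 0 1]
T2·T1 = [-3/5 4/5 0; -12/5 -9/5 0; 0 0 1]
T3·…·T1 = [3/5 -4/5 0; -12/5 -9/5 0; 0 0 1]
T4·…·T1 = [309/125 188/125 0; -12/125 -159/125 0; 0 0 1]
det M = -3; M⁻¹ = [53/125 188/375 0; -4/125 -103/125 0; 0 0 1]
M⁻¹ · (121/25, 147/25)ᵀ = (5, -5)ᵀ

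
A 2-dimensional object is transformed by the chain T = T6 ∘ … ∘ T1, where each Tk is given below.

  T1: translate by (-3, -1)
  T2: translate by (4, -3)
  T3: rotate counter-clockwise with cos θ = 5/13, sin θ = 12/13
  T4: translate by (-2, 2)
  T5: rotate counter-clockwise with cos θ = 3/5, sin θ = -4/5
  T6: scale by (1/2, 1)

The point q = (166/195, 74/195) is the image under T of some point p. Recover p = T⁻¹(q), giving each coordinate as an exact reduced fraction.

T1 = [1 0 -3; 0 1 -1; 0 0 1]
T2·T1 = [1 0 1; 0 1 -4; 0 0 1]
T3·…·T1 = [5/13 -12/13 53/13; 12/13 5/13 -8/13; 0 0 1]
T4·…·T1 = [5/13 -12/13 27/13; 12/13 5/13 18/13; 0 0 1]
T5·…·T1 = [63/65 -16/65 153/65; 16/65 63/65 -54/65; 0 0 1]
T6·…·T1 = [63/130 -8/65 153/130; 16/65 63/65 -54/65; 0 0 1]
det M = 1/2; M⁻¹ = [126/65 16/65 -27/13; -32/65 63/65 18/13; 0 0 1]
M⁻¹ · (166/195, 74/195)ᵀ = (-1/3, 4/3)ᵀ

p = (-1/3, 4/3)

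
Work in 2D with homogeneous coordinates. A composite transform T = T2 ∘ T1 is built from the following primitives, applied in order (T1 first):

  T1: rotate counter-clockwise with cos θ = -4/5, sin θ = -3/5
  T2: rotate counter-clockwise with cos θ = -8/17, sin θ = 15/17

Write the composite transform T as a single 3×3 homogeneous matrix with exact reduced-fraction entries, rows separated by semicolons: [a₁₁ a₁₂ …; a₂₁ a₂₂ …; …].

T = [77/85 36/85 0; -36/85 77/85 0; 0 0 1]

T1 = [-4/5 3/5 0; -3/5 -4/5 0; 0 0 1]
T2·T1 = [77/85 36/85 0; -36/85 77/85 0; 0 0 1]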